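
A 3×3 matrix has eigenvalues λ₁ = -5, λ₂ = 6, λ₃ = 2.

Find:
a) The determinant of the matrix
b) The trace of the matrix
det = -60, trace = 3

Two standard eigenvalue identities:
- det(A) equals the product of the eigenvalues (counted with multiplicity).
- trace(A) equals the sum of the eigenvalues.
det(A) = (-5)*(6)*(2) = -60.
trace(A) = -5 + 6 + 2 = 3.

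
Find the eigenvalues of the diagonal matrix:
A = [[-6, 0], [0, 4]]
λ₁ = -6, λ₂ = 4

The characteristic polynomial of A is det(A - λI) = (-6 - λ)(4 - λ) = 0.
The roots are λ = -6 and λ = 4, so the eigenvalues are the diagonal entries.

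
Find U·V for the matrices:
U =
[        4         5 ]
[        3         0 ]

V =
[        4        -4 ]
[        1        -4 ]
UV =
[       21       -36 ]
[       12       -12 ]

Matrix multiplication: (UV)[i][j] = sum over k of U[i][k] * V[k][j].
  (UV)[0][0] = (4)*(4) + (5)*(1) = 21
  (UV)[0][1] = (4)*(-4) + (5)*(-4) = -36
  (UV)[1][0] = (3)*(4) + (0)*(1) = 12
  (UV)[1][1] = (3)*(-4) + (0)*(-4) = -12
UV =
[       21       -36 ]
[       12       -12 ]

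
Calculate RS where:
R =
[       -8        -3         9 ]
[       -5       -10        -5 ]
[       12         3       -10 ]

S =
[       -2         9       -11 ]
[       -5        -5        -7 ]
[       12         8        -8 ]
RS =
[      139        15        37 ]
[        0       -35       165 ]
[     -159        13       -73 ]

Matrix multiplication: (RS)[i][j] = sum over k of R[i][k] * S[k][j].
  (RS)[0][0] = (-8)*(-2) + (-3)*(-5) + (9)*(12) = 139
  (RS)[0][1] = (-8)*(9) + (-3)*(-5) + (9)*(8) = 15
  (RS)[0][2] = (-8)*(-11) + (-3)*(-7) + (9)*(-8) = 37
  (RS)[1][0] = (-5)*(-2) + (-10)*(-5) + (-5)*(12) = 0
  (RS)[1][1] = (-5)*(9) + (-10)*(-5) + (-5)*(8) = -35
  (RS)[1][2] = (-5)*(-11) + (-10)*(-7) + (-5)*(-8) = 165
  (RS)[2][0] = (12)*(-2) + (3)*(-5) + (-10)*(12) = -159
  (RS)[2][1] = (12)*(9) + (3)*(-5) + (-10)*(8) = 13
  (RS)[2][2] = (12)*(-11) + (3)*(-7) + (-10)*(-8) = -73
RS =
[      139        15        37 ]
[        0       -35       165 ]
[     -159        13       -73 ]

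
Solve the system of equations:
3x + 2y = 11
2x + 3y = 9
x = 3, y = 1

Use elimination (row reduction):
Equation 1: 3x + 2y = 11.
Equation 2: 2x + 3y = 9.
Multiply Eq1 by 2 and Eq2 by 3: 6x + 4y = 22;  6x + 9y = 27.
Subtract: (5)y = 5, so y = 1.
Back-substitute into Eq1: 3x + 2*(1) = 11, so x = 3.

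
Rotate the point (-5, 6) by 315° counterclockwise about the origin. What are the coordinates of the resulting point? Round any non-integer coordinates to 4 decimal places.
(0.7071, 7.7782)

Rotation matrix R(θ) = [[cos θ, -sin θ], [sin θ, cos θ]]; for θ = 315°:
R = [[√2/2, √2/2], [-√2/2, √2/2]]
Result: R × [-5, 6]ᵀ = [√2/2·-5 + (√2/2)·6, -√2/2·-5 + (√2/2)·6]ᵀ = (0.7071, 7.7782)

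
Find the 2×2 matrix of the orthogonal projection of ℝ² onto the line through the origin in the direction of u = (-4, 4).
[[1/2, -1/2], [-1/2, 1/2]]

The orthogonal projection onto the line spanned by a nonzero vector u = (a, b) has matrix P = (u uᵀ) / (uᵀ u) = (1/(a² + b²)) · [[a², ab], [ab, b²]].
Here u = (-4, 4), so a² + b² = 16 + 16 = 32.
P = (1/32) · [[16, -16], [-16, 16]] = [[1/2, -1/2], [-1/2, 1/2]].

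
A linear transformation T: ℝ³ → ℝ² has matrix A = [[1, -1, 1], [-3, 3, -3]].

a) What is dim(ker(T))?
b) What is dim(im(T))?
dim(ker) = 2, dim(im) = 1

Observe that row 2 = -3 × row 1 (so the rows are linearly dependent).
Thus rank(A) = 1 (only one linearly independent row).
dim(im(T)) = rank(A) = 1.
By the rank-nullity theorem applied to T: ℝ³ → ℝ², rank(A) + nullity(A) = 3 (the domain dimension), so dim(ker(T)) = 3 - 1 = 2.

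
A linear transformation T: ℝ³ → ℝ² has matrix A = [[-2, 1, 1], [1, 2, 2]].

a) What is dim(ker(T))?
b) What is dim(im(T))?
dim(ker) = 1, dim(im) = 2

The two rows are not scalar multiples of one another (no single k satisfies row 2 = k × row 1), so they are linearly independent.
Thus rank(A) = 2.
dim(im(T)) = rank(A) = 2.
By the rank-nullity theorem applied to T: ℝ³ → ℝ², rank(A) + nullity(A) = 3 (the domain dimension), so dim(ker(T)) = 3 - 2 = 1.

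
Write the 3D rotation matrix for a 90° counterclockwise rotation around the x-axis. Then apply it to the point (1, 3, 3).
R = [[1, 0, 0], [0, 0, -1], [0, 1, 0]]; R·(1, 3, 3) = (1, -3, 3)

Rotation matrix for 90° around x-axis:
cos(90°) = 0, sin(90°) = 1
R = [[1, 0, 0], [0, 0, -1], [0, 1, 0]]
Apply to (1, 3, 3): R·[1, 3, 3]ᵀ = (1, -3, 3)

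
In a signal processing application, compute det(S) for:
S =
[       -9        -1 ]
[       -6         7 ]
det(S) = -69

For a 2×2 matrix [[a, b], [c, d]], det = a*d - b*c.
det(S) = (-9)*(7) - (-1)*(-6) = -63 - 6 = -69.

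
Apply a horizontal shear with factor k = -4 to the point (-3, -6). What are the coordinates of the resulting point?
(21, -6)

Shear matrix for horizontal shear with factor k = -4:
[[1, -4], [0, 1]]
Result: (-3, -6) → (21, -6)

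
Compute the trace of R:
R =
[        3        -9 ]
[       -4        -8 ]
tr(R) = 3 - 8 = -5

The trace of a square matrix is the sum of its diagonal entries.
Diagonal entries of R: R[0][0] = 3, R[1][1] = -8.
tr(R) = 3 - 8 = -5.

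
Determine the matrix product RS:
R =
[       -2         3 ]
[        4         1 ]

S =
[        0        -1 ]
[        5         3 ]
RS =
[       15        11 ]
[        5        -1 ]

Matrix multiplication: (RS)[i][j] = sum over k of R[i][k] * S[k][j].
  (RS)[0][0] = (-2)*(0) + (3)*(5) = 15
  (RS)[0][1] = (-2)*(-1) + (3)*(3) = 11
  (RS)[1][0] = (4)*(0) + (1)*(5) = 5
  (RS)[1][1] = (4)*(-1) + (1)*(3) = -1
RS =
[       15        11 ]
[        5        -1 ]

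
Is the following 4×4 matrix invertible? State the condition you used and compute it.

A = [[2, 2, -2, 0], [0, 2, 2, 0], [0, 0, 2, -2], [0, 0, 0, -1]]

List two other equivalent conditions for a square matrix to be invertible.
Yes, invertible; det(A) = -8 ≠ 0. Equivalent conditions: rank(A) = 4; Ax = 0 has only the trivial solution; 0 is not an eigenvalue; the columns of A are linearly independent.

To check invertibility, compute det(A).
The given matrix is triangular, so det(A) equals the product of its diagonal entries = -8 ≠ 0.
Since det(A) ≠ 0, A is invertible.
Equivalent conditions for a square matrix A to be invertible:
- rank(A) = 4 (full rank).
- The homogeneous system Ax = 0 has only the trivial solution x = 0.
- 0 is not an eigenvalue of A.
- The columns (equivalently rows) of A are linearly independent.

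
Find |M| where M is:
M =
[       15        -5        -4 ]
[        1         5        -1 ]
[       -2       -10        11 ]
det(M) = 720

Expand along row 0 (cofactor expansion): det(M) = a*(e*i - f*h) - b*(d*i - f*g) + c*(d*h - e*g), where the 3×3 is [[a, b, c], [d, e, f], [g, h, i]].
Minor M_00 = (5)*(11) - (-1)*(-10) = 55 - 10 = 45.
Minor M_01 = (1)*(11) - (-1)*(-2) = 11 - 2 = 9.
Minor M_02 = (1)*(-10) - (5)*(-2) = -10 + 10 = 0.
det(M) = (15)*(45) - (-5)*(9) + (-4)*(0) = 675 + 45 + 0 = 720.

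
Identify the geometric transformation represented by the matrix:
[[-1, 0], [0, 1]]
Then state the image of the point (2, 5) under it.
reflection across the y-axis; image of (2, 5) is (-2, 5)

This is a symmetric orthogonal matrix with determinant -1, which characterizes a reflection in ℝ².
The matrix [[-1, 0], [0, 1]] represents: reflection across the y-axis.
Applying it to (2, 5): [-1·2 + 0·5, 0·2 + 1·5] = (-2, 5).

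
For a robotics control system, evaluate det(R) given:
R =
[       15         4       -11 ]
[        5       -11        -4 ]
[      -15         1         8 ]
det(R) = 580

Expand along row 0 (cofactor expansion): det(R) = a*(e*i - f*h) - b*(d*i - f*g) + c*(d*h - e*g), where the 3×3 is [[a, b, c], [d, e, f], [g, h, i]].
Minor M_00 = (-11)*(8) - (-4)*(1) = -88 + 4 = -84.
Minor M_01 = (5)*(8) - (-4)*(-15) = 40 - 60 = -20.
Minor M_02 = (5)*(1) - (-11)*(-15) = 5 - 165 = -160.
det(R) = (15)*(-84) - (4)*(-20) + (-11)*(-160) = -1260 + 80 + 1760 = 580.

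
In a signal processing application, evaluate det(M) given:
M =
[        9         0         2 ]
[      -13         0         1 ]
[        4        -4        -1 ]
det(M) = 140

Expand along row 0 (cofactor expansion): det(M) = a*(e*i - f*h) - b*(d*i - f*g) + c*(d*h - e*g), where the 3×3 is [[a, b, c], [d, e, f], [g, h, i]].
Minor M_00 = (0)*(-1) - (1)*(-4) = 0 + 4 = 4.
Minor M_01 = (-13)*(-1) - (1)*(4) = 13 - 4 = 9.
Minor M_02 = (-13)*(-4) - (0)*(4) = 52 - 0 = 52.
det(M) = (9)*(4) - (0)*(9) + (2)*(52) = 36 + 0 + 104 = 140.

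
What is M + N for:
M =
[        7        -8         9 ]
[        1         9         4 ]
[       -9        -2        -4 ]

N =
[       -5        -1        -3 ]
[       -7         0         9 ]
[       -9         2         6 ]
M + N =
[        2        -9         6 ]
[       -6         9        13 ]
[      -18         0         2 ]

Matrix addition is elementwise: (M+N)[i][j] = M[i][j] + N[i][j].
  (M+N)[0][0] = (7) + (-5) = 2
  (M+N)[0][1] = (-8) + (-1) = -9
  (M+N)[0][2] = (9) + (-3) = 6
  (M+N)[1][0] = (1) + (-7) = -6
  (M+N)[1][1] = (9) + (0) = 9
  (M+N)[1][2] = (4) + (9) = 13
  (M+N)[2][0] = (-9) + (-9) = -18
  (M+N)[2][1] = (-2) + (2) = 0
  (M+N)[2][2] = (-4) + (6) = 2
M + N =
[        2        -9         6 ]
[       -6         9        13 ]
[      -18         0         2 ]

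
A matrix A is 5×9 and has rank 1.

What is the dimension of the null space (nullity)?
8

The rank-nullity theorem for an m×n matrix states:
rank(A) + nullity(A) = n (the number of columns).
Here n = 9 and rank(A) = 1, so nullity(A) = 9 - 1 = 8.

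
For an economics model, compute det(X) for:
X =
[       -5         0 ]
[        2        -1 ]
det(X) = 5

For a 2×2 matrix [[a, b], [c, d]], det = a*d - b*c.
det(X) = (-5)*(-1) - (0)*(2) = 5 - 0 = 5.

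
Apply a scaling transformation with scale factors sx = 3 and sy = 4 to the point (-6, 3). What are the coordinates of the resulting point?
(-18, 12)

Scaling matrix:
[[3, 0], [0, 4]]
Result: (-6 × 3, 3 × 4) = (-18, 12)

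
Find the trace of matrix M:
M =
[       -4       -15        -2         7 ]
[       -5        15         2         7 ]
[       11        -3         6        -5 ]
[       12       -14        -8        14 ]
tr(M) = -4 + 15 + 6 + 14 = 31

The trace of a square matrix is the sum of its diagonal entries.
Diagonal entries of M: M[0][0] = -4, M[1][1] = 15, M[2][2] = 6, M[3][3] = 14.
tr(M) = -4 + 15 + 6 + 14 = 31.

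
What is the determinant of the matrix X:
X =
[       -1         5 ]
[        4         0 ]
det(X) = -20

For a 2×2 matrix [[a, b], [c, d]], det = a*d - b*c.
det(X) = (-1)*(0) - (5)*(4) = 0 - 20 = -20.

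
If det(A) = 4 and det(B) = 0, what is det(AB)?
0

Use the multiplicative property of determinants: det(AB) = det(A)*det(B).
det(AB) = (4)*(0) = 0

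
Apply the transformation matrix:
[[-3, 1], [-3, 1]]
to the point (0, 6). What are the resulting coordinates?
(6, 6)

Matrix multiplication:
[[-3, 1], [-3, 1]] × [0, 6]ᵀ
= [-3×0 + 1×6, -3×0 + 1×6]ᵀ
= [6.0000, 6.0000]ᵀ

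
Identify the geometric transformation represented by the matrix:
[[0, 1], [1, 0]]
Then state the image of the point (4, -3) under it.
reflection across the line y = x; image of (4, -3) is (-3, 4)

This is a symmetric orthogonal matrix with determinant -1, which characterizes a reflection in ℝ².
The matrix [[0, 1], [1, 0]] represents: reflection across the line y = x.
Applying it to (4, -3): [0·4 + 1·-3, 1·4 + 0·-3] = (-3, 4).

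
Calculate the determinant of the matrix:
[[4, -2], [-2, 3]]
8

For a 2×2 matrix [[a, b], [c, d]], det = ad - bc
det = (4)(3) - (-2)(-2) = 12 - 4 = 8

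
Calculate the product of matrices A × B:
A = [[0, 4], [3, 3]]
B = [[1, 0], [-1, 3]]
[[-4, 12], [0, 9]]

Matrix multiplication:
C[0][0] = 0×1 + 4×-1 = -4
C[0][1] = 0×0 + 4×3 = 12
C[1][0] = 3×1 + 3×-1 = 0
C[1][1] = 3×0 + 3×3 = 9
Result: [[-4, 12], [0, 9]]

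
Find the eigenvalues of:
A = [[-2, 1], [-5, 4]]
λ = -1, 3

Solve det(A - λI) = 0. For a 2×2 matrix this is λ² - (trace)λ + det = 0.
trace(A) = -2 + 4 = 2.
det(A) = (-2)*(4) - (1)*(-5) = -8 + 5 = -3.
Characteristic equation: λ² - (2)λ + (-3) = 0.
Discriminant: (2)² - 4*(-3) = 4 + 12 = 16.
Roots: λ = (2 ± √16) / 2 = -1, 3.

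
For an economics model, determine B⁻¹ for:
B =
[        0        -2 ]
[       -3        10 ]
det(B) = -6
B⁻¹ =
[     -5/3      -1/3 ]
[     -1/2         0 ]

For a 2×2 matrix B = [[a, b], [c, d]] with det(B) ≠ 0, B⁻¹ = (1/det(B)) * [[d, -b], [-c, a]].
det(B) = (0)*(10) - (-2)*(-3) = 0 - 6 = -6.
B⁻¹ = (1/-6) * [[10, 2], [3, 0]].
Dividing each entry by -6 and reducing:
B⁻¹ =
[     -5/3      -1/3 ]
[     -1/2         0 ]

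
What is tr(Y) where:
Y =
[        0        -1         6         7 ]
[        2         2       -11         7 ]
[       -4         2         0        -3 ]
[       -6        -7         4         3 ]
tr(Y) = 0 + 2 + 0 + 3 = 5

The trace of a square matrix is the sum of its diagonal entries.
Diagonal entries of Y: Y[0][0] = 0, Y[1][1] = 2, Y[2][2] = 0, Y[3][3] = 3.
tr(Y) = 0 + 2 + 0 + 3 = 5.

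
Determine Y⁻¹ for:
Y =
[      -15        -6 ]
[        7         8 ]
det(Y) = -78
Y⁻¹ =
[    -4/39     -1/13 ]
[     7/78      5/26 ]

For a 2×2 matrix Y = [[a, b], [c, d]] with det(Y) ≠ 0, Y⁻¹ = (1/det(Y)) * [[d, -b], [-c, a]].
det(Y) = (-15)*(8) - (-6)*(7) = -120 + 42 = -78.
Y⁻¹ = (1/-78) * [[8, 6], [-7, -15]].
Dividing each entry by -78 and reducing:
Y⁻¹ =
[    -4/39     -1/13 ]
[     7/78      5/26 ]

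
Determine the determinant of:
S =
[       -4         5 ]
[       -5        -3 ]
det(S) = 37

For a 2×2 matrix [[a, b], [c, d]], det = a*d - b*c.
det(S) = (-4)*(-3) - (5)*(-5) = 12 + 25 = 37.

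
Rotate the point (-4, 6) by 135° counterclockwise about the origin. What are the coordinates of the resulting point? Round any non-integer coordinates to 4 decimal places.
(-1.4142, -7.0711)

Rotation matrix R(θ) = [[cos θ, -sin θ], [sin θ, cos θ]]; for θ = 135°:
R = [[-√2/2, -√2/2], [√2/2, -√2/2]]
Result: R × [-4, 6]ᵀ = [-√2/2·-4 + (-√2/2)·6, √2/2·-4 + (-√2/2)·6]ᵀ = (-1.4142, -7.0711)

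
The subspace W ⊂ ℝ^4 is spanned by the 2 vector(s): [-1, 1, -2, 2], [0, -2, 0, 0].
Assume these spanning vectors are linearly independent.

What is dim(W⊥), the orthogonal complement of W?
dim(W⊥) = 2

For any subspace W of ℝ^n, dim(W) + dim(W⊥) = n (the whole-space dimension).
Here the given 2 vectors are linearly independent, so dim(W) = 2.
Thus dim(W⊥) = n - dim(W) = 4 - 2 = 2.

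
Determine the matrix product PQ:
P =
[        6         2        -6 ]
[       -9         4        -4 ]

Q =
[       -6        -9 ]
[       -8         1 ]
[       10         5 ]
PQ =
[     -112       -82 ]
[      -18        65 ]

Matrix multiplication: (PQ)[i][j] = sum over k of P[i][k] * Q[k][j].
  (PQ)[0][0] = (6)*(-6) + (2)*(-8) + (-6)*(10) = -112
  (PQ)[0][1] = (6)*(-9) + (2)*(1) + (-6)*(5) = -82
  (PQ)[1][0] = (-9)*(-6) + (4)*(-8) + (-4)*(10) = -18
  (PQ)[1][1] = (-9)*(-9) + (4)*(1) + (-4)*(5) = 65
PQ =
[     -112       -82 ]
[      -18        65 ]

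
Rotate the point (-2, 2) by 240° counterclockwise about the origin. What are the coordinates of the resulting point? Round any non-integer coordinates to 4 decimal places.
(2.7321, 0.7321)

Rotation matrix R(θ) = [[cos θ, -sin θ], [sin θ, cos θ]]; for θ = 240°:
R = [[-1/2, √3/2], [-√3/2, -1/2]]
Result: R × [-2, 2]ᵀ = [-1/2·-2 + (√3/2)·2, -√3/2·-2 + (-1/2)·2]ᵀ = (2.7321, 0.7321)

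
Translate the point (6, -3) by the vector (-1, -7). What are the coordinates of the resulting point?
(5, -10)

Translation by (-1, -7):
x' = 6 + -1 = 5
y' = -3 + -7 = -10
Homogeneous matrix: [[1, 0, -1], [0, 1, -7], [0, 0, 1]]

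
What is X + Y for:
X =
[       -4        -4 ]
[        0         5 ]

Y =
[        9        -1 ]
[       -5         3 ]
X + Y =
[        5        -5 ]
[       -5         8 ]

Matrix addition is elementwise: (X+Y)[i][j] = X[i][j] + Y[i][j].
  (X+Y)[0][0] = (-4) + (9) = 5
  (X+Y)[0][1] = (-4) + (-1) = -5
  (X+Y)[1][0] = (0) + (-5) = -5
  (X+Y)[1][1] = (5) + (3) = 8
X + Y =
[        5        -5 ]
[       -5         8 ]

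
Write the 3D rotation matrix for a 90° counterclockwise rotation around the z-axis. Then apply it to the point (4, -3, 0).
R = [[0, -1, 0], [1, 0, 0], [0, 0, 1]]; R·(4, -3, 0) = (3, 4, 0)

Rotation matrix for 90° around z-axis:
cos(90°) = 0, sin(90°) = 1
R = [[0, -1, 0], [1, 0, 0], [0, 0, 1]]
Apply to (4, -3, 0): R·[4, -3, 0]ᵀ = (3, 4, 0)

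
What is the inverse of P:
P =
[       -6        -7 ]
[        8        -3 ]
det(P) = 74
P⁻¹ =
[    -3/74      7/74 ]
[    -4/37     -3/37 ]

For a 2×2 matrix P = [[a, b], [c, d]] with det(P) ≠ 0, P⁻¹ = (1/det(P)) * [[d, -b], [-c, a]].
det(P) = (-6)*(-3) - (-7)*(8) = 18 + 56 = 74.
P⁻¹ = (1/74) * [[-3, 7], [-8, -6]].
Dividing each entry by 74 and reducing:
P⁻¹ =
[    -3/74      7/74 ]
[    -4/37     -3/37 ]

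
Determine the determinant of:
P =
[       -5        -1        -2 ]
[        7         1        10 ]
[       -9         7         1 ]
det(P) = 326

Expand along row 0 (cofactor expansion): det(P) = a*(e*i - f*h) - b*(d*i - f*g) + c*(d*h - e*g), where the 3×3 is [[a, b, c], [d, e, f], [g, h, i]].
Minor M_00 = (1)*(1) - (10)*(7) = 1 - 70 = -69.
Minor M_01 = (7)*(1) - (10)*(-9) = 7 + 90 = 97.
Minor M_02 = (7)*(7) - (1)*(-9) = 49 + 9 = 58.
det(P) = (-5)*(-69) - (-1)*(97) + (-2)*(58) = 345 + 97 - 116 = 326.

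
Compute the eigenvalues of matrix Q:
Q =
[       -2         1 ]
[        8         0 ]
λ = -4, 2

Solve det(Q - λI) = 0. For a 2×2 matrix the characteristic equation is λ² - (trace)λ + det = 0.
trace(Q) = a + d = -2 + 0 = -2.
det(Q) = a*d - b*c = (-2)*(0) - (1)*(8) = 0 - 8 = -8.
Characteristic equation: λ² - (-2)λ + (-8) = 0.
Discriminant = (-2)² - 4*(-8) = 4 + 32 = 36.
λ = (-2 ± √36) / 2 = (-2 ± 6) / 2 = -4, 2.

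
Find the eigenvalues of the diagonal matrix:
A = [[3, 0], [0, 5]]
λ₁ = 3, λ₂ = 5

The characteristic polynomial of A is det(A - λI) = (3 - λ)(5 - λ) = 0.
The roots are λ = 3 and λ = 5, so the eigenvalues are the diagonal entries.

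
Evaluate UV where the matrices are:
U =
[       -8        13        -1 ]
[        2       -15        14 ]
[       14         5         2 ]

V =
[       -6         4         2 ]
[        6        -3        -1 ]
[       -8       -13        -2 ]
UV =
[      134       -58       -27 ]
[     -214      -129        -9 ]
[      -70        15        19 ]

Matrix multiplication: (UV)[i][j] = sum over k of U[i][k] * V[k][j].
  (UV)[0][0] = (-8)*(-6) + (13)*(6) + (-1)*(-8) = 134
  (UV)[0][1] = (-8)*(4) + (13)*(-3) + (-1)*(-13) = -58
  (UV)[0][2] = (-8)*(2) + (13)*(-1) + (-1)*(-2) = -27
  (UV)[1][0] = (2)*(-6) + (-15)*(6) + (14)*(-8) = -214
  (UV)[1][1] = (2)*(4) + (-15)*(-3) + (14)*(-13) = -129
  (UV)[1][2] = (2)*(2) + (-15)*(-1) + (14)*(-2) = -9
  (UV)[2][0] = (14)*(-6) + (5)*(6) + (2)*(-8) = -70
  (UV)[2][1] = (14)*(4) + (5)*(-3) + (2)*(-13) = 15
  (UV)[2][2] = (14)*(2) + (5)*(-1) + (2)*(-2) = 19
UV =
[      134       -58       -27 ]
[     -214      -129        -9 ]
[      -70        15        19 ]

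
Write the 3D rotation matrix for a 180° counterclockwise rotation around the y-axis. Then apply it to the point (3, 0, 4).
R = [[-1, 0, 0], [0, 1, 0], [0, 0, -1]]; R·(3, 0, 4) = (-3, 0, -4)

Rotation matrix for 180° around y-axis:
cos(180°) = -1, sin(180°) = 0
R = [[-1, 0, 0], [0, 1, 0], [0, 0, -1]]
Apply to (3, 0, 4): R·[3, 0, 4]ᵀ = (-3, 0, -4)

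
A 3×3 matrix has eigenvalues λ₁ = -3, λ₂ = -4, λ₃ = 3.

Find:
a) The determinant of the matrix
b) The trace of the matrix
det = 36, trace = -4

Two standard eigenvalue identities:
- det(A) equals the product of the eigenvalues (counted with multiplicity).
- trace(A) equals the sum of the eigenvalues.
det(A) = (-3)*(-4)*(3) = 36.
trace(A) = -3 - 4 + 3 = -4.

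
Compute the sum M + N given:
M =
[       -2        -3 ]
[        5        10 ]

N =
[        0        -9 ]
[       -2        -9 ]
M + N =
[       -2       -12 ]
[        3         1 ]

Matrix addition is elementwise: (M+N)[i][j] = M[i][j] + N[i][j].
  (M+N)[0][0] = (-2) + (0) = -2
  (M+N)[0][1] = (-3) + (-9) = -12
  (M+N)[1][0] = (5) + (-2) = 3
  (M+N)[1][1] = (10) + (-9) = 1
M + N =
[       -2       -12 ]
[        3         1 ]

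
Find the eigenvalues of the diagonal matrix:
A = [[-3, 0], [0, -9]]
λ₁ = -3, λ₂ = -9

The characteristic polynomial of A is det(A - λI) = (-3 - λ)(-9 - λ) = 0.
The roots are λ = -3 and λ = -9, so the eigenvalues are the diagonal entries.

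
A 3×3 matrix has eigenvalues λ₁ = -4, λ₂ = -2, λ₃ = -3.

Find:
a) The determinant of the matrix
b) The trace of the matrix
det = -24, trace = -9

Two standard eigenvalue identities:
- det(A) equals the product of the eigenvalues (counted with multiplicity).
- trace(A) equals the sum of the eigenvalues.
det(A) = (-4)*(-2)*(-3) = -24.
trace(A) = -4 - 2 - 3 = -9.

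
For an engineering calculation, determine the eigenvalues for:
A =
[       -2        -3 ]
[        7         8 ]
λ = 1, 5

Solve det(A - λI) = 0. For a 2×2 matrix the characteristic equation is λ² - (trace)λ + det = 0.
trace(A) = a + d = -2 + 8 = 6.
det(A) = a*d - b*c = (-2)*(8) - (-3)*(7) = -16 + 21 = 5.
Characteristic equation: λ² - (6)λ + (5) = 0.
Discriminant = (6)² - 4*(5) = 36 - 20 = 16.
λ = (6 ± √16) / 2 = (6 ± 4) / 2 = 1, 5.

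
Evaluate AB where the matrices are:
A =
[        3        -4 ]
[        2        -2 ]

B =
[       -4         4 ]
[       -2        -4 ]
AB =
[       -4        28 ]
[       -4        16 ]

Matrix multiplication: (AB)[i][j] = sum over k of A[i][k] * B[k][j].
  (AB)[0][0] = (3)*(-4) + (-4)*(-2) = -4
  (AB)[0][1] = (3)*(4) + (-4)*(-4) = 28
  (AB)[1][0] = (2)*(-4) + (-2)*(-2) = -4
  (AB)[1][1] = (2)*(4) + (-2)*(-4) = 16
AB =
[       -4        28 ]
[       -4        16 ]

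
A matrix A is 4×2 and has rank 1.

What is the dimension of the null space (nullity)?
1

The rank-nullity theorem for an m×n matrix states:
rank(A) + nullity(A) = n (the number of columns).
Here n = 2 and rank(A) = 1, so nullity(A) = 2 - 1 = 1.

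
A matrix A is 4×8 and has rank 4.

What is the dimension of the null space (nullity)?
4

The rank-nullity theorem for an m×n matrix states:
rank(A) + nullity(A) = n (the number of columns).
Here n = 8 and rank(A) = 4, so nullity(A) = 8 - 4 = 4.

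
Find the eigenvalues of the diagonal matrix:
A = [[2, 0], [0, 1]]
λ₁ = 2, λ₂ = 1

The characteristic polynomial of A is det(A - λI) = (2 - λ)(1 - λ) = 0.
The roots are λ = 2 and λ = 1, so the eigenvalues are the diagonal entries.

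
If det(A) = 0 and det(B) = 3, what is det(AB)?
0

Use the multiplicative property of determinants: det(AB) = det(A)*det(B).
det(AB) = (0)*(3) = 0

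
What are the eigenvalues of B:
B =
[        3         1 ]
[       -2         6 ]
λ = 4, 5

Solve det(B - λI) = 0. For a 2×2 matrix the characteristic equation is λ² - (trace)λ + det = 0.
trace(B) = a + d = 3 + 6 = 9.
det(B) = a*d - b*c = (3)*(6) - (1)*(-2) = 18 + 2 = 20.
Characteristic equation: λ² - (9)λ + (20) = 0.
Discriminant = (9)² - 4*(20) = 81 - 80 = 1.
λ = (9 ± √1) / 2 = (9 ± 1) / 2 = 4, 5.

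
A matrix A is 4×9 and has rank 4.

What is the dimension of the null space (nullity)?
5

The rank-nullity theorem for an m×n matrix states:
rank(A) + nullity(A) = n (the number of columns).
Here n = 9 and rank(A) = 4, so nullity(A) = 9 - 4 = 5.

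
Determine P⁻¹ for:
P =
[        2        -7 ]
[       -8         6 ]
det(P) = -44
P⁻¹ =
[    -3/22     -7/44 ]
[    -2/11     -1/22 ]

For a 2×2 matrix P = [[a, b], [c, d]] with det(P) ≠ 0, P⁻¹ = (1/det(P)) * [[d, -b], [-c, a]].
det(P) = (2)*(6) - (-7)*(-8) = 12 - 56 = -44.
P⁻¹ = (1/-44) * [[6, 7], [8, 2]].
Dividing each entry by -44 and reducing:
P⁻¹ =
[    -3/22     -7/44 ]
[    -2/11     -1/22 ]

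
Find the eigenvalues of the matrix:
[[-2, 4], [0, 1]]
λ = -2 and λ = 1

Characteristic equation: det(A - λI) = 0
λ² - (trace)λ + (det) = 0
λ² - (-1)λ + (-2) = 0
λ² + 1λ - 2 = 0
Solving: λ = -2, 1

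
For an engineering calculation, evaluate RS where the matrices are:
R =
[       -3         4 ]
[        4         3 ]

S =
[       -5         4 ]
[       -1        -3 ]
RS =
[       11       -24 ]
[      -23         7 ]

Matrix multiplication: (RS)[i][j] = sum over k of R[i][k] * S[k][j].
  (RS)[0][0] = (-3)*(-5) + (4)*(-1) = 11
  (RS)[0][1] = (-3)*(4) + (4)*(-3) = -24
  (RS)[1][0] = (4)*(-5) + (3)*(-1) = -23
  (RS)[1][1] = (4)*(4) + (3)*(-3) = 7
RS =
[       11       -24 ]
[      -23         7 ]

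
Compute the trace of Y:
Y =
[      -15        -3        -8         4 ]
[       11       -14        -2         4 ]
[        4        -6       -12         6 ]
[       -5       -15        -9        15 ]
tr(Y) = -15 - 14 - 12 + 15 = -26

The trace of a square matrix is the sum of its diagonal entries.
Diagonal entries of Y: Y[0][0] = -15, Y[1][1] = -14, Y[2][2] = -12, Y[3][3] = 15.
tr(Y) = -15 - 14 - 12 + 15 = -26.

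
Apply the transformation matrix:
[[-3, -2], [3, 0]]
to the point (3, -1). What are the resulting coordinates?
(-7, 9)

Matrix multiplication:
[[-3, -2], [3, 0]] × [3, -1]ᵀ
= [-3×3 + -2×-1, 3×3 + 0×-1]ᵀ
= [-7.0000, 9.0000]ᵀ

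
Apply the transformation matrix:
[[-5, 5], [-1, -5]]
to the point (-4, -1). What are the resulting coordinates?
(15, 9)

Matrix multiplication:
[[-5, 5], [-1, -5]] × [-4, -1]ᵀ
= [-5×-4 + 5×-1, -1×-4 + -5×-1]ᵀ
= [15.0000, 9.0000]ᵀ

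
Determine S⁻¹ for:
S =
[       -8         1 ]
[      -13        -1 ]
det(S) = 21
S⁻¹ =
[    -1/21     -1/21 ]
[    13/21     -8/21 ]

For a 2×2 matrix S = [[a, b], [c, d]] with det(S) ≠ 0, S⁻¹ = (1/det(S)) * [[d, -b], [-c, a]].
det(S) = (-8)*(-1) - (1)*(-13) = 8 + 13 = 21.
S⁻¹ = (1/21) * [[-1, -1], [13, -8]].
Dividing each entry by 21 and reducing:
S⁻¹ =
[    -1/21     -1/21 ]
[    13/21     -8/21 ]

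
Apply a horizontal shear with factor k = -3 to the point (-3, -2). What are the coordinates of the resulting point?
(3, -2)

Shear matrix for horizontal shear with factor k = -3:
[[1, -3], [0, 1]]
Result: (-3, -2) → (3, -2)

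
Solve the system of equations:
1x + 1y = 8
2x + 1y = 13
x = 5, y = 3

Use elimination (row reduction):
Equation 1: 1x + 1y = 8.
Equation 2: 2x + 1y = 13.
Multiply Eq1 by 2 and Eq2 by 1: 2x + 2y = 16;  2x + 1y = 13.
Subtract: (-1)y = -3, so y = 3.
Back-substitute into Eq1: 1x + 1*(3) = 8, so x = 5.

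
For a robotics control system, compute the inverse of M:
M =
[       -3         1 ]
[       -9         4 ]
det(M) = -3
M⁻¹ =
[     -4/3       1/3 ]
[       -3         1 ]

For a 2×2 matrix M = [[a, b], [c, d]] with det(M) ≠ 0, M⁻¹ = (1/det(M)) * [[d, -b], [-c, a]].
det(M) = (-3)*(4) - (1)*(-9) = -12 + 9 = -3.
M⁻¹ = (1/-3) * [[4, -1], [9, -3]].
Dividing each entry by -3 and reducing:
M⁻¹ =
[     -4/3       1/3 ]
[       -3         1 ]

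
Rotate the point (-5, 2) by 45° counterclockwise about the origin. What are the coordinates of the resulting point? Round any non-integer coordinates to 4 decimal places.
(-4.9497, -2.1213)

Rotation matrix R(θ) = [[cos θ, -sin θ], [sin θ, cos θ]]; for θ = 45°:
R = [[√2/2, -√2/2], [√2/2, √2/2]]
Result: R × [-5, 2]ᵀ = [√2/2·-5 + (-√2/2)·2, √2/2·-5 + (√2/2)·2]ᵀ = (-4.9497, -2.1213)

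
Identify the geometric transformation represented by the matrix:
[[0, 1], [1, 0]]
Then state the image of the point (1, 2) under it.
reflection across the line y = x; image of (1, 2) is (2, 1)

This is a symmetric orthogonal matrix with determinant -1, which characterizes a reflection in ℝ².
The matrix [[0, 1], [1, 0]] represents: reflection across the line y = x.
Applying it to (1, 2): [0·1 + 1·2, 1·1 + 0·2] = (2, 1).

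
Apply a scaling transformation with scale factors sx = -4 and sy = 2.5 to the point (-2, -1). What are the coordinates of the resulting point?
(8, -2.5)

Scaling matrix:
[[-4, 0], [0, 2.50]]
Result: (-2 × -4, -1 × 2.5) = (8, -2.5)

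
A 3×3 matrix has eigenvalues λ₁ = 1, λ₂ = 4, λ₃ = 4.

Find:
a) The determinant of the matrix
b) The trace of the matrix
det = 16, trace = 9

Two standard eigenvalue identities:
- det(A) equals the product of the eigenvalues (counted with multiplicity).
- trace(A) equals the sum of the eigenvalues.
det(A) = (1)*(4)*(4) = 16.
trace(A) = 1 + 4 + 4 = 9.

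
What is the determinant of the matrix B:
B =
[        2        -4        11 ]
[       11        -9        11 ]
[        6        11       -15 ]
det(B) = 1029

Expand along row 0 (cofactor expansion): det(B) = a*(e*i - f*h) - b*(d*i - f*g) + c*(d*h - e*g), where the 3×3 is [[a, b, c], [d, e, f], [g, h, i]].
Minor M_00 = (-9)*(-15) - (11)*(11) = 135 - 121 = 14.
Minor M_01 = (11)*(-15) - (11)*(6) = -165 - 66 = -231.
Minor M_02 = (11)*(11) - (-9)*(6) = 121 + 54 = 175.
det(B) = (2)*(14) - (-4)*(-231) + (11)*(175) = 28 - 924 + 1925 = 1029.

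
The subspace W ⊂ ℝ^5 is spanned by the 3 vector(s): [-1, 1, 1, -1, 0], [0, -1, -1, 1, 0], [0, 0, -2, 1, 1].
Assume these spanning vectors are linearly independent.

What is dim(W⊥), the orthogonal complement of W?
dim(W⊥) = 2

For any subspace W of ℝ^n, dim(W) + dim(W⊥) = n (the whole-space dimension).
Here the given 3 vectors are linearly independent, so dim(W) = 3.
Thus dim(W⊥) = n - dim(W) = 5 - 3 = 2.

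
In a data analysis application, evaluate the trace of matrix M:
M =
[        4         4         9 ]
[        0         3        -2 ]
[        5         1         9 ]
tr(M) = 4 + 3 + 9 = 16

The trace of a square matrix is the sum of its diagonal entries.
Diagonal entries of M: M[0][0] = 4, M[1][1] = 3, M[2][2] = 9.
tr(M) = 4 + 3 + 9 = 16.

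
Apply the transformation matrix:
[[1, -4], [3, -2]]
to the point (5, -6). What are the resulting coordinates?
(29, 27)

Matrix multiplication:
[[1, -4], [3, -2]] × [5, -6]ᵀ
= [1×5 + -4×-6, 3×5 + -2×-6]ᵀ
= [29.0000, 27.0000]ᵀ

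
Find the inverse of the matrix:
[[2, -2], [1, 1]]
[[1/4, 1/2], [-1/4, 1/2]]

For [[a,b],[c,d]], inverse = (1/det)·[[d,-b],[-c,a]]
det = 2·1 - -2·1 = 4
Inverse = (1/4)·[[1, 2], [-1, 2]]
        = [[1/4, 1/2], [-1/4, 1/2]]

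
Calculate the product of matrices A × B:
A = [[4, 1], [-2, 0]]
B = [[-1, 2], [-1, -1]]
[[-5, 7], [2, -4]]

Matrix multiplication:
C[0][0] = 4×-1 + 1×-1 = -5
C[0][1] = 4×2 + 1×-1 = 7
C[1][0] = -2×-1 + 0×-1 = 2
C[1][1] = -2×2 + 0×-1 = -4
Result: [[-5, 7], [2, -4]]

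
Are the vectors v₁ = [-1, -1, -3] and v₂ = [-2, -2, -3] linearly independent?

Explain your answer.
Yes, linearly independent

Two vectors are linearly dependent iff one is a scalar multiple of the other.
No single scalar k satisfies v₂ = k·v₁ (the ratios of corresponding entries disagree), so v₁ and v₂ are linearly independent.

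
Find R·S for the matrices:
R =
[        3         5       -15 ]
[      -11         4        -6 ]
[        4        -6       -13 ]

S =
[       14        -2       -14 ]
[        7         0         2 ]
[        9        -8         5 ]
RS =
[      -58       114      -107 ]
[     -180        70       132 ]
[     -103        96      -133 ]

Matrix multiplication: (RS)[i][j] = sum over k of R[i][k] * S[k][j].
  (RS)[0][0] = (3)*(14) + (5)*(7) + (-15)*(9) = -58
  (RS)[0][1] = (3)*(-2) + (5)*(0) + (-15)*(-8) = 114
  (RS)[0][2] = (3)*(-14) + (5)*(2) + (-15)*(5) = -107
  (RS)[1][0] = (-11)*(14) + (4)*(7) + (-6)*(9) = -180
  (RS)[1][1] = (-11)*(-2) + (4)*(0) + (-6)*(-8) = 70
  (RS)[1][2] = (-11)*(-14) + (4)*(2) + (-6)*(5) = 132
  (RS)[2][0] = (4)*(14) + (-6)*(7) + (-13)*(9) = -103
  (RS)[2][1] = (4)*(-2) + (-6)*(0) + (-13)*(-8) = 96
  (RS)[2][2] = (4)*(-14) + (-6)*(2) + (-13)*(5) = -133
RS =
[      -58       114      -107 ]
[     -180        70       132 ]
[     -103        96      -133 ]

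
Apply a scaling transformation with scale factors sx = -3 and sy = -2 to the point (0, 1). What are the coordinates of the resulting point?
(0, -2)

Scaling matrix:
[[-3, 0], [0, -2]]
Result: (0 × -3, 1 × -2) = (0, -2)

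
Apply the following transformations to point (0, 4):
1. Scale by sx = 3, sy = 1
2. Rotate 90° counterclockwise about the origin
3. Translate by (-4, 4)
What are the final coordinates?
(-8, 4)

Step 1: Scale → (0, 4)
Step 2: Rotate 90° → (-4, 0)
Step 3: Translate → (-8, 4)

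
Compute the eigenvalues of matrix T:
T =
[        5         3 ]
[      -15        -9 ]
λ = -4, 0

Solve det(T - λI) = 0. For a 2×2 matrix the characteristic equation is λ² - (trace)λ + det = 0.
trace(T) = a + d = 5 - 9 = -4.
det(T) = a*d - b*c = (5)*(-9) - (3)*(-15) = -45 + 45 = 0.
Characteristic equation: λ² - (-4)λ + (0) = 0.
Discriminant = (-4)² - 4*(0) = 16 - 0 = 16.
λ = (-4 ± √16) / 2 = (-4 ± 4) / 2 = -4, 0.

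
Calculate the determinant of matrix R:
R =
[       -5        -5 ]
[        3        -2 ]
det(R) = 25

For a 2×2 matrix [[a, b], [c, d]], det = a*d - b*c.
det(R) = (-5)*(-2) - (-5)*(3) = 10 + 15 = 25.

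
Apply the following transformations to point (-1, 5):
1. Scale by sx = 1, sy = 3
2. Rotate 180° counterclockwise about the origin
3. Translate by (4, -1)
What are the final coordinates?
(5, -16)

Step 1: Scale → (-1, 15)
Step 2: Rotate 180° → (1, -15)
Step 3: Translate → (5, -16)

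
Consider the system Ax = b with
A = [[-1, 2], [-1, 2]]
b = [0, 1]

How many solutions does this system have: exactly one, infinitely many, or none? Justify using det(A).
No solution

det(A) = (-1)*(2) - (2)*(-1) = 0, so A is singular.
The column space of A is span(column 1) = span([-1, -1]).
b = [0, 1] is not a scalar multiple of column 1, so b ∉ column space and the system is inconsistent — no solution.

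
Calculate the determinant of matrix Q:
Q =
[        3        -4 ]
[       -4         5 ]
det(Q) = -1

For a 2×2 matrix [[a, b], [c, d]], det = a*d - b*c.
det(Q) = (3)*(5) - (-4)*(-4) = 15 - 16 = -1.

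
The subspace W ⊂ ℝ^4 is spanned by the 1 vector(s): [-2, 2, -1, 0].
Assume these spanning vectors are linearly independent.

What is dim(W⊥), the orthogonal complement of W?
dim(W⊥) = 3

For any subspace W of ℝ^n, dim(W) + dim(W⊥) = n (the whole-space dimension).
Here the given 1 vectors are linearly independent, so dim(W) = 1.
Thus dim(W⊥) = n - dim(W) = 4 - 1 = 3.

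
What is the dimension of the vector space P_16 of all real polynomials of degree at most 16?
Dimension = 17

A polynomial of degree at most 16 can be written as a₀ + a₁x + a₂x² + … + a_16x^16, with 17 free coefficients a₀, …, a_16.
The set {1, x, x², …, x^16} is a basis: it spans P_16 (every such polynomial is a linear combination of these) and is linearly independent (a polynomial is zero iff all its coefficients are zero).
Therefore dim(P_16) = 16 + 1 = 17.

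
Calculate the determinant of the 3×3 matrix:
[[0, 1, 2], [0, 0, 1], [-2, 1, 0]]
-2

Expansion along first row:
det = 0·det([[0,1],[1,0]]) - 1·det([[0,1],[-2,0]]) + 2·det([[0,0],[-2,1]])
    = 0·(0·0 - 1·1) - 1·(0·0 - 1·-2) + 2·(0·1 - 0·-2)
    = 0·-1 - 1·2 + 2·0
    = 0 + -2 + 0 = -2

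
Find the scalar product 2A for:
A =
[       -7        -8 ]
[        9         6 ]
2A =
[      -14       -16 ]
[       18        12 ]

Scalar multiplication is elementwise: (2A)[i][j] = 2 * A[i][j].
  (2A)[0][0] = 2 * (-7) = -14
  (2A)[0][1] = 2 * (-8) = -16
  (2A)[1][0] = 2 * (9) = 18
  (2A)[1][1] = 2 * (6) = 12
2A =
[      -14       -16 ]
[       18        12 ]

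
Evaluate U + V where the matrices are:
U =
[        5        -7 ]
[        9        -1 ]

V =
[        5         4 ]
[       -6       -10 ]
U + V =
[       10        -3 ]
[        3       -11 ]

Matrix addition is elementwise: (U+V)[i][j] = U[i][j] + V[i][j].
  (U+V)[0][0] = (5) + (5) = 10
  (U+V)[0][1] = (-7) + (4) = -3
  (U+V)[1][0] = (9) + (-6) = 3
  (U+V)[1][1] = (-1) + (-10) = -11
U + V =
[       10        -3 ]
[        3       -11 ]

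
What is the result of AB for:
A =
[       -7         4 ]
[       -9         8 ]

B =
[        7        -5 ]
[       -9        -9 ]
AB =
[      -85        -1 ]
[     -135       -27 ]

Matrix multiplication: (AB)[i][j] = sum over k of A[i][k] * B[k][j].
  (AB)[0][0] = (-7)*(7) + (4)*(-9) = -85
  (AB)[0][1] = (-7)*(-5) + (4)*(-9) = -1
  (AB)[1][0] = (-9)*(7) + (8)*(-9) = -135
  (AB)[1][1] = (-9)*(-5) + (8)*(-9) = -27
AB =
[      -85        -1 ]
[     -135       -27 ]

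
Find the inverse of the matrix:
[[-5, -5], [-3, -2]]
[[2/5, -1], [-3/5, 1]]

For [[a,b],[c,d]], inverse = (1/det)·[[d,-b],[-c,a]]
det = -5·-2 - -5·-3 = -5
Inverse = (1/-5)·[[-2, 5], [3, -5]]
        = [[2/5, -1], [-3/5, 1]]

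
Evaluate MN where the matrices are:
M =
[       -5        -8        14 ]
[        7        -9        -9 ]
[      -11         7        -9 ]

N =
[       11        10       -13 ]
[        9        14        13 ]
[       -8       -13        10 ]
MN =
[     -239      -344       101 ]
[       68        61      -298 ]
[       14       105       144 ]

Matrix multiplication: (MN)[i][j] = sum over k of M[i][k] * N[k][j].
  (MN)[0][0] = (-5)*(11) + (-8)*(9) + (14)*(-8) = -239
  (MN)[0][1] = (-5)*(10) + (-8)*(14) + (14)*(-13) = -344
  (MN)[0][2] = (-5)*(-13) + (-8)*(13) + (14)*(10) = 101
  (MN)[1][0] = (7)*(11) + (-9)*(9) + (-9)*(-8) = 68
  (MN)[1][1] = (7)*(10) + (-9)*(14) + (-9)*(-13) = 61
  (MN)[1][2] = (7)*(-13) + (-9)*(13) + (-9)*(10) = -298
  (MN)[2][0] = (-11)*(11) + (7)*(9) + (-9)*(-8) = 14
  (MN)[2][1] = (-11)*(10) + (7)*(14) + (-9)*(-13) = 105
  (MN)[2][2] = (-11)*(-13) + (7)*(13) + (-9)*(10) = 144
MN =
[     -239      -344       101 ]
[       68        61      -298 ]
[       14       105       144 ]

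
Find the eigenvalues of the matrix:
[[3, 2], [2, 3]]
λ = 1 and λ = 5

Characteristic equation: det(A - λI) = 0
λ² - (trace)λ + (det) = 0
λ² - (6)λ + (5) = 0
λ² - 6λ + 5 = 0
Solving: λ = 1, 5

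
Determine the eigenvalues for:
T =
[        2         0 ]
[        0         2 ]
λ = 2, 2

Solve det(T - λI) = 0. For a 2×2 matrix the characteristic equation is λ² - (trace)λ + det = 0.
trace(T) = a + d = 2 + 2 = 4.
det(T) = a*d - b*c = (2)*(2) - (0)*(0) = 4 - 0 = 4.
Characteristic equation: λ² - (4)λ + (4) = 0.
Discriminant = (4)² - 4*(4) = 16 - 16 = 0.
λ = (4 ± √0) / 2 = (4 ± 0) / 2 = 2, 2.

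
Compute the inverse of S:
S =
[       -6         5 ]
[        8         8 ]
det(S) = -88
S⁻¹ =
[    -1/11      5/88 ]
[     1/11      3/44 ]

For a 2×2 matrix S = [[a, b], [c, d]] with det(S) ≠ 0, S⁻¹ = (1/det(S)) * [[d, -b], [-c, a]].
det(S) = (-6)*(8) - (5)*(8) = -48 - 40 = -88.
S⁻¹ = (1/-88) * [[8, -5], [-8, -6]].
Dividing each entry by -88 and reducing:
S⁻¹ =
[    -1/11      5/88 ]
[     1/11      3/44 ]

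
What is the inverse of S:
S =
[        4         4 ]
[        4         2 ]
det(S) = -8
S⁻¹ =
[     -1/4       1/2 ]
[      1/2      -1/2 ]

For a 2×2 matrix S = [[a, b], [c, d]] with det(S) ≠ 0, S⁻¹ = (1/det(S)) * [[d, -b], [-c, a]].
det(S) = (4)*(2) - (4)*(4) = 8 - 16 = -8.
S⁻¹ = (1/-8) * [[2, -4], [-4, 4]].
Dividing each entry by -8 and reducing:
S⁻¹ =
[     -1/4       1/2 ]
[      1/2      -1/2 ]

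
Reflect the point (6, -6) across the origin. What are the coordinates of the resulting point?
(-6, 6)

Reflection across origin: (6, -6) → (-6, 6)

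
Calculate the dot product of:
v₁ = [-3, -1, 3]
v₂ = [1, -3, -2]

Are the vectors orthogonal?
-6, No

The dot product is the sum of products of corresponding components.
v₁·v₂ = (-3)*(1) + (-1)*(-3) + (3)*(-2) = -3 + 3 - 6 = -6.
Two vectors are orthogonal iff their dot product is 0; here the dot product is -6, so the vectors are not orthogonal.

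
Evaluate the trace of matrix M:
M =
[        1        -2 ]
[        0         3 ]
tr(M) = 1 + 3 = 4

The trace of a square matrix is the sum of its diagonal entries.
Diagonal entries of M: M[0][0] = 1, M[1][1] = 3.
tr(M) = 1 + 3 = 4.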